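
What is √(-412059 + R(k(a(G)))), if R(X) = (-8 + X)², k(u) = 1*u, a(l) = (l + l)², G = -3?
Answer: 5*I*√16451 ≈ 641.31*I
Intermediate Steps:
a(l) = 4*l² (a(l) = (2*l)² = 4*l²)
k(u) = u
√(-412059 + R(k(a(G)))) = √(-412059 + (-8 + 4*(-3)²)²) = √(-412059 + (-8 + 4*9)²) = √(-412059 + (-8 + 36)²) = √(-412059 + 28²) = √(-412059 + 784) = √(-411275) = 5*I*√16451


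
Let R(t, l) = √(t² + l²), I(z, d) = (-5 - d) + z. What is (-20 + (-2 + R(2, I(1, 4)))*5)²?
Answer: 2600 - 600*√17 ≈ 126.14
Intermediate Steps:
I(z, d) = -5 + z - d
R(t, l) = √(l² + t²)
(-20 + (-2 + R(2, I(1, 4)))*5)² = (-20 + (-2 + √((-5 + 1 - 1*4)² + 2²))*5)² = (-20 + (-2 + √((-5 + 1 - 4)² + 4))*5)² = (-20 + (-2 + √((-8)² + 4))*5)² = (-20 + (-2 + √(64 + 4))*5)² = (-20 + (-2 + √68)*5)² = (-20 + (-2 + 2*√17)*5)² = (-20 + (-10 + 10*√17))² = (-30 + 10*√17)²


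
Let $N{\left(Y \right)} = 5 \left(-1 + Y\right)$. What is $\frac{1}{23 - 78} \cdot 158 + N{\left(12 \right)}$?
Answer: $\frac{2867}{55} \approx 52.127$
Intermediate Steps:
$N{\left(Y \right)} = -5 + 5 Y$
$\frac{1}{23 - 78} \cdot 158 + N{\left(12 \right)} = \frac{1}{23 - 78} \cdot 158 + \left(-5 + 5 \cdot 12\right) = \frac{1}{-55} \cdot 158 + \left(-5 + 60\right) = \left(- \frac{1}{55}\right) 158 + 55 = - \frac{158}{55} + 55 = \frac{2867}{55}$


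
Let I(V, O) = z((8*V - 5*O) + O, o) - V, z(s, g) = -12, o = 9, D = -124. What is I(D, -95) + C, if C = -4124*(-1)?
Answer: 4236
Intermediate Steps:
I(V, O) = -12 - V
C = 4124
I(D, -95) + C = (-12 - 1*(-124)) + 4124 = (-12 + 124) + 4124 = 112 + 4124 = 4236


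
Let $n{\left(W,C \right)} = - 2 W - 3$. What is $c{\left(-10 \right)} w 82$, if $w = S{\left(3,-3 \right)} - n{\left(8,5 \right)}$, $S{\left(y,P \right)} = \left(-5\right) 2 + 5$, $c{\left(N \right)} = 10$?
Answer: $11480$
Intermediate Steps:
$n{\left(W,C \right)} = -3 - 2 W$ ($n{\left(W,C \right)} = - 2 W - 3 = -3 - 2 W$)
$S{\left(y,P \right)} = -5$ ($S{\left(y,P \right)} = -10 + 5 = -5$)
$w = 14$ ($w = -5 - \left(-3 - 16\right) = -5 - -19 = -5 + 19 = 14$)
$c{\left(-10 \right)} w 82 = 10 \cdot 14 \cdot 82 = 140 \cdot 82 = 11480$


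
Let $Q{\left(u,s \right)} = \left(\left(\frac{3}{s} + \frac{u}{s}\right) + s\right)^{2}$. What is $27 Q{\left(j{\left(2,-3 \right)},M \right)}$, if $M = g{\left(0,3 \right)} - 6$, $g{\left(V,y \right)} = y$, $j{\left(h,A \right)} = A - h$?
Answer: $147$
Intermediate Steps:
$M = -3$ ($M = 3 - 6 = -3$)
$Q{\left(u,s \right)} = \left(s + \frac{3}{s} + \frac{u}{s}\right)^{2}$
$27 Q{\left(j{\left(2,-3 \right)},M \right)} = 27 \frac{\left(3 - 5 + \left(-3\right)^{2}\right)^{2}}{9} = 27 \frac{\left(3 - 5 + 9\right)^{2}}{9} = 27 \frac{7^{2}}{9} = 27 \cdot \frac{1}{9} \cdot 49 = 27 \cdot \frac{49}{9} = 147$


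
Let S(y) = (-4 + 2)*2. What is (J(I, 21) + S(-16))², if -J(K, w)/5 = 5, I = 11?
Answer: 841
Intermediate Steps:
J(K, w) = -25 (J(K, w) = -5*5 = -25)
S(y) = -4 (S(y) = -2*2 = -4)
(J(I, 21) + S(-16))² = (-25 - 4)² = (-29)² = 841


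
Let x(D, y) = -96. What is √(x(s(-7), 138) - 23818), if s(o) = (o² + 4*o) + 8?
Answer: I*√23914 ≈ 154.64*I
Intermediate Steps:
s(o) = 8 + o² + 4*o
√(x(s(-7), 138) - 23818) = √(-96 - 23818) = √(-23914) = I*√23914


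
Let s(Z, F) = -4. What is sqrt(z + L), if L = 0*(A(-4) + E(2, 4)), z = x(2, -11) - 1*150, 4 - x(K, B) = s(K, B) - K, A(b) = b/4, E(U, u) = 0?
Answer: 2*I*sqrt(35) ≈ 11.832*I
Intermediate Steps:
A(b) = b/4 (A(b) = b*(1/4) = b/4)
x(K, B) = 8 + K (x(K, B) = 4 - (-4 - K) = 4 + (4 + K) = 8 + K)
z = -140 (z = (8 + 2) - 1*150 = 10 - 150 = -140)
L = 0 (L = 0*((1/4)*(-4) + 0) = 0*(-1 + 0) = 0*(-1) = 0)
sqrt(z + L) = sqrt(-140 + 0) = sqrt(-140) = 2*I*sqrt(35)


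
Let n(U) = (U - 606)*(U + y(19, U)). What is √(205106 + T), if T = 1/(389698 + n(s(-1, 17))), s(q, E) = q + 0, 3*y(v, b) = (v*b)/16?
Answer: √136253583846961682/815051 ≈ 452.89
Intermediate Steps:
y(v, b) = b*v/48 (y(v, b) = ((v*b)/16)/3 = ((b*v)*(1/16))/3 = (b*v/16)/3 = b*v/48)
s(q, E) = q
n(U) = 67*U*(-606 + U)/48 (n(U) = (U - 606)*(U + (1/48)*U*19) = (-606 + U)*(U + 19*U/48) = (-606 + U)*(67*U/48) = 67*U*(-606 + U)/48)
T = 48/18746173 (T = 1/(389698 + (67/48)*(-1)*(-606 - 1)) = 1/(389698 + (67/48)*(-1)*(-607)) = 1/(389698 + 40669/48) = 1/(18746173/48) = 48/18746173 ≈ 2.5605e-6)
√(205106 + T) = √(205106 + 48/18746173) = √(3844952559386/18746173) = √136253583846961682/815051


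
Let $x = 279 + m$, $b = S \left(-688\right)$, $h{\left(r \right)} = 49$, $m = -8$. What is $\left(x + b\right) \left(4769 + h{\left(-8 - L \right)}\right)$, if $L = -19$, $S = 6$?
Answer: $-18583026$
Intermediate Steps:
$b = -4128$ ($b = 6 \left(-688\right) = -4128$)
$x = 271$ ($x = 279 - 8 = 271$)
$\left(x + b\right) \left(4769 + h{\left(-8 - L \right)}\right) = \left(271 - 4128\right) \left(4769 + 49\right) = \left(-3857\right) 4818 = -18583026$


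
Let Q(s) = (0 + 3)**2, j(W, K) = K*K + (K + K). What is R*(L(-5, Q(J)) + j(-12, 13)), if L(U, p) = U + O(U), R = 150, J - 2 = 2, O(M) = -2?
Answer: 28200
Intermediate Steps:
J = 4 (J = 2 + 2 = 4)
j(W, K) = K**2 + 2*K
Q(s) = 9 (Q(s) = 3**2 = 9)
L(U, p) = -2 + U (L(U, p) = U - 2 = -2 + U)
R*(L(-5, Q(J)) + j(-12, 13)) = 150*((-2 - 5) + 13*(2 + 13)) = 150*(-7 + 13*15) = 150*(-7 + 195) = 150*188 = 28200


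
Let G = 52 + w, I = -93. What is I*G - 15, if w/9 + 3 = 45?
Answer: -40005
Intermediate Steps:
w = 378 (w = -27 + 9*45 = -27 + 405 = 378)
G = 430 (G = 52 + 378 = 430)
I*G - 15 = -93*430 - 15 = -39990 - 15 = -40005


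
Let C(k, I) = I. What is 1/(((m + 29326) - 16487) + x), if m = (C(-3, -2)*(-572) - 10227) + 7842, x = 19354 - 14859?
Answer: 1/16093 ≈ 6.2139e-5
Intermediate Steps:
x = 4495
m = -1241 (m = (-2*(-572) - 10227) + 7842 = (1144 - 10227) + 7842 = -9083 + 7842 = -1241)
1/(((m + 29326) - 16487) + x) = 1/(((-1241 + 29326) - 16487) + 4495) = 1/((28085 - 16487) + 4495) = 1/(11598 + 4495) = 1/16093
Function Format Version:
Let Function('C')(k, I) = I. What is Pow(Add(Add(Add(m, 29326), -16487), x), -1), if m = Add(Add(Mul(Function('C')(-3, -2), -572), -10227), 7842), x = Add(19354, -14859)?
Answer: Rational(1, 16093) ≈ 6.2139e-5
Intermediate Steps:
x = 4495
m = -1241 (m = Add(Add(Mul(-2, -572), -10227), 7842) = Add(Add(1144, -10227), 7842) = Add(-9083, 7842) = -1241)
Pow(Add(Add(Add(m, 29326), -16487), x), -1) = Pow(Add(Add(Add(-1241, 29326), -16487), 4495), -1) = Pow(Add(Add(28085, -16487), 4495), -1) = Pow(Add(11598, 4495), -1) = Pow(16093, -1) = Rational(1, 16093)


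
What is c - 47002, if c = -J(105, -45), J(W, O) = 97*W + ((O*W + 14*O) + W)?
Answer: -51937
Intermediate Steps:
J(W, O) = 14*O + 98*W + O*W (J(W, O) = 97*W + ((14*O + O*W) + W) = 97*W + (W + 14*O + O*W) = 14*O + 98*W + O*W)
c = -4935 (c = -(14*(-45) + 98*105 - 45*105) = -(-630 + 10290 - 4725) = -1*4935 = -4935)
c - 47002 = -4935 - 47002 = -51937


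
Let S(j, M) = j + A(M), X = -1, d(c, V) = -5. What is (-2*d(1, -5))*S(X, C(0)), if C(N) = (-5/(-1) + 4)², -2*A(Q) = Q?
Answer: -415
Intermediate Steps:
A(Q) = -Q/2
C(N) = 81 (C(N) = (-5*(-1) + 4)² = (5 + 4)² = 9² = 81)
S(j, M) = j - M/2
(-2*d(1, -5))*S(X, C(0)) = (-2*(-5))*(-1 - ½*81) = 10*(-1 - 81/2) = 10*(-83/2) = -415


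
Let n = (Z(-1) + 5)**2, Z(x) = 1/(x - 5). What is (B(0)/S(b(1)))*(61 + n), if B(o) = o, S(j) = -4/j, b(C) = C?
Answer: 0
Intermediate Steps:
Z(x) = 1/(-5 + x)
n = 841/36 (n = (1/(-5 - 1) + 5)**2 = (1/(-6) + 5)**2 = (-1/6 + 5)**2 = (29/6)**2 = 841/36 ≈ 23.361)
(B(0)/S(b(1)))*(61 + n) = (0/((-4/1)))*(61 + 841/36) = (0/((-4*1)))*(3037/36) = (0/(-4))*(3037/36) = (0*(-1/4))*(3037/36) = 0*(3037/36) = 0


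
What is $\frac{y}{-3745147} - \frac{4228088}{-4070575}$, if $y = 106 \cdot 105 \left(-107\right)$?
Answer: $\frac{2954642794598}{2177843107075} \approx 1.3567$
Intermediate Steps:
$y = -1190910$ ($y = 11130 \left(-107\right) = -1190910$)
$\frac{y}{-3745147} - \frac{4228088}{-4070575} = - \frac{1190910}{-3745147} - \frac{4228088}{-4070575} = \left(-1190910\right) \left(- \frac{1}{3745147}\right) - - \frac{4228088}{4070575} = \frac{170130}{535021} + \frac{4228088}{4070575} = \frac{2954642794598}{2177843107075}$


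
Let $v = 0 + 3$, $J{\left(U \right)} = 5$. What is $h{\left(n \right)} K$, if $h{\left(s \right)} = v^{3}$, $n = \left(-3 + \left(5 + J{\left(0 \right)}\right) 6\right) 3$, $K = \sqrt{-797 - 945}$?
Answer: $27 i \sqrt{1742} \approx 1126.9 i$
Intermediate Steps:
$K = i \sqrt{1742}$ ($K = \sqrt{-1742} = i \sqrt{1742} \approx 41.737 i$)
$v = 3$
$n = 171$ ($n = \left(-3 + \left(5 + 5\right) 6\right) 3 = \left(-3 + 10 \cdot 6\right) 3 = \left(-3 + 60\right) 3 = 57 \cdot 3 = 171$)
$h{\left(s \right)} = 27$ ($h{\left(s \right)} = 3^{3} = 27$)
$h{\left(n \right)} K = 27 i \sqrt{1742}$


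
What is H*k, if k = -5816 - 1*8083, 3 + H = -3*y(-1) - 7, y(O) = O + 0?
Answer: 97293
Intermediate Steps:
y(O) = O
H = -7 (H = -3 + (-3*(-1) - 7) = -3 + (3 - 7) = -3 - 4 = -7)
k = -13899 (k = -5816 - 8083 = -13899)
H*k = -7*(-13899) = 97293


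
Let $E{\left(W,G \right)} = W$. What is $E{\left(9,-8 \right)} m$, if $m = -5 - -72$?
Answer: $603$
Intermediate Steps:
$m = 67$ ($m = -5 + 72 = 67$)
$E{\left(9,-8 \right)} m = 9 \cdot 67 = 603$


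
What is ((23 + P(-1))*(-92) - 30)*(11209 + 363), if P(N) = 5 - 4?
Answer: -25898136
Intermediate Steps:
P(N) = 1
((23 + P(-1))*(-92) - 30)*(11209 + 363) = ((23 + 1)*(-92) - 30)*(11209 + 363) = (24*(-92) - 30)*11572 = (-2208 - 30)*11572 = -2238*11572 = -25898136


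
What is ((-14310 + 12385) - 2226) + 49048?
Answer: 44897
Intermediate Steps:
((-14310 + 12385) - 2226) + 49048 = (-1925 - 2226) + 49048 = -4151 + 49048 = 44897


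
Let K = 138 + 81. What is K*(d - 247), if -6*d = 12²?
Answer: -59349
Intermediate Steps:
K = 219
d = -24 (d = -⅙*12² = -⅙*144 = -24)
K*(d - 247) = 219*(-24 - 247) = 219*(-271) = -59349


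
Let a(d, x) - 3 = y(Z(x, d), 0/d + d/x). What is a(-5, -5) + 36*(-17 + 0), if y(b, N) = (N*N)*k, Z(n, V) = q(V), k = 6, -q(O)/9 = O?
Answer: -603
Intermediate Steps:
q(O) = -9*O
Z(n, V) = -9*V
y(b, N) = 6*N² (y(b, N) = (N*N)*6 = N²*6 = 6*N²)
a(d, x) = 3 + 6*d²/x² (a(d, x) = 3 + 6*(0/d + d/x)² = 3 + 6*(0 + d/x)² = 3 + 6*(d/x)² = 3 + 6*(d²/x²) = 3 + 6*d²/x²)
a(-5, -5) + 36*(-17 + 0) = (3 + 6*(-5)²/(-5)²) + 36*(-17 + 0) = (3 + 6*25*(1/25)) + 36*(-17) = (3 + 6) - 612 = 9 - 612 = -603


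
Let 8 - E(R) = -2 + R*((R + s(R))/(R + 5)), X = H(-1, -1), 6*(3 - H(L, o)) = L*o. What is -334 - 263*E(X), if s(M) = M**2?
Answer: -3266927/1692 ≈ -1930.8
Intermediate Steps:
H(L, o) = 3 - L*o/6
X = 17/6 (X = 3 - 1/6*(-1)*(-1) = 3 - 1/6 = 17/6 ≈ 2.8333)
E(R) = 10 - R*(R + R**2)/(5 + R) (E(R) = 8 - (-2 + R*((R + R**2)/(R + 5))) = 8 - (-2 + R*((R + R**2)/(5 + R))) = 8 - (-2 + R*(R + R**2)/(5 + R)) = 8 + (2 - R*(R + R**2)/(5 + R)) = 10 - R*(R + R**2)/(5 + R))
-334 - 263*E(X) = -334 - 263*(50 - (17/6)**2 - (17/6)**3 + 10*(17/6))/(5 + 17/6) = -334 - 263*(50 - 1*289/36 - 1*4913/216 + 85/3)/47/6 = -334 - 1578*(50 - 289/36 - 4913/216 + 85/3)/47 = -334 - 1578*10273/(47*216) = -334 - 263*10273/1692 = -334 - 2701799/1692 = -3266927/1692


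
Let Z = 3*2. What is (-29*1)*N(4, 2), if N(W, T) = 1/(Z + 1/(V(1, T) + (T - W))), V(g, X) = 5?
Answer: -87/19 ≈ -4.5789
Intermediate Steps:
Z = 6
N(W, T) = 1/(6 + 1/(5 + T - W)) (N(W, T) = 1/(6 + 1/(5 + (T - W))) = 1/(6 + 1/(5 + T - W)))
(-29*1)*N(4, 2) = (-29*1)*((5 + 2 - 1*4)/(31 - 6*4 + 6*2)) = -29*(5 + 2 - 4)/(31 - 24 + 12) = -29*3/19 = -87/19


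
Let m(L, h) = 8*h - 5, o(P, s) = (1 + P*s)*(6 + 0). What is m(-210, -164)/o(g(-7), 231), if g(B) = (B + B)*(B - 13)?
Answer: -439/129362 ≈ -0.0033936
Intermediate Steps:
g(B) = 2*B*(-13 + B) (g(B) = (2*B)*(-13 + B) = 2*B*(-13 + B))
o(P, s) = 6 + 6*P*s (o(P, s) = (1 + P*s)*6 = 6 + 6*P*s)
m(L, h) = -5 + 8*h
m(-210, -164)/o(g(-7), 231) = (-5 + 8*(-164))/(6 + 6*(2*(-7)*(-13 - 7))*231) = (-5 - 1312)/(6 + 6*(2*(-7)*(-20))*231) = -1317/(6 + 6*280*231) = -1317/(6 + 388080) = -1317/388086 = -1317*1/388086 = -439/129362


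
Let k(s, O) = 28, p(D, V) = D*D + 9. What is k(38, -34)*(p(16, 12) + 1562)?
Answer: 51156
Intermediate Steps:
p(D, V) = 9 + D**2 (p(D, V) = D**2 + 9 = 9 + D**2)
k(38, -34)*(p(16, 12) + 1562) = 28*((9 + 16**2) + 1562) = 28*((9 + 256) + 1562) = 28*(265 + 1562) = 28*1827 = 51156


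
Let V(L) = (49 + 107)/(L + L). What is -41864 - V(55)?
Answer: -2302598/55 ≈ -41865.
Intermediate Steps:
V(L) = 78/L (V(L) = 156/((2*L)) = 156*(1/(2*L)) = 78/L)
-41864 - V(55) = -41864 - 78/55 = -2302598/55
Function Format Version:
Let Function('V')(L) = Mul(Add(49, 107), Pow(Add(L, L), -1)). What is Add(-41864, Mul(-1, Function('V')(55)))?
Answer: Rational(-2302598, 55) ≈ -41865.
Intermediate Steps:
Function('V')(L) = Mul(78, Pow(L, -1)) (Function('V')(L) = Mul(156, Pow(Mul(2, L), -1)) = Mul(156, Mul(Rational(1, 2), Pow(L, -1))) = Mul(78, Pow(L, -1)))
Add(-41864, Mul(-1, Function('V')(55))) = Add(-41864, Mul(-1, Mul(78, Pow(55, -1)))) = Add(-41864, Mul(-1, Mul(78, Rational(1, 55)))) = Add(-41864, Mul(-1, Rational(78, 55))) = Add(-41864, Rational(-78, 55)) = Rational(-2302598, 55)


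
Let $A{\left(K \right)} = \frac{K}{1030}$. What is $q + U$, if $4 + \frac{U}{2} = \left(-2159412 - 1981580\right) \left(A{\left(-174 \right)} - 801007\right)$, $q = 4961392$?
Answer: $\frac{3416475761957688}{515} \approx 6.6339 \cdot 10^{12}$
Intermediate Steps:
$A{\left(K \right)} = \frac{K}{1030}$ ($A{\left(K \right)} = K \frac{1}{1030} = \frac{K}{1030}$)
$U = \frac{3416473206840808}{515}$ ($U = -8 + 2 \left(-2159412 - 1981580\right) \left(\frac{1}{1030} \left(-174\right) - 801007\right) = -8 + 2 \left(- 4140992 \left(- \frac{87}{515} - 801007\right)\right) = -8 + 2 \left(\left(-4140992\right) \left(- \frac{412518692}{515}\right)\right) = -8 + 2 \cdot \frac{1708236603422464}{515} = -8 + \frac{3416473206844928}{515} = \frac{3416473206840808}{515} \approx 6.6339 \cdot 10^{12}$)
$q + U = 4961392 + \frac{3416473206840808}{515} = \frac{3416475761957688}{515}$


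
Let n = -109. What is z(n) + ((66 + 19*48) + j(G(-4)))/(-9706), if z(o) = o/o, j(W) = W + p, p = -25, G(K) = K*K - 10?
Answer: 8747/9706 ≈ 0.90120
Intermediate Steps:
G(K) = -10 + K² (G(K) = K² - 10 = -10 + K²)
j(W) = -25 + W (j(W) = W - 25 = -25 + W)
z(o) = 1
z(n) + ((66 + 19*48) + j(G(-4)))/(-9706) = 1 + ((66 + 19*48) + (-25 + (-10 + (-4)²)))/(-9706) = 1 + ((66 + 912) + (-25 + (-10 + 16)))*(-1/9706) = 1 + (978 + (-25 + 6))*(-1/9706) = 1 + (978 - 19)*(-1/9706) = 1 + 959*(-1/9706) = 1 - 959/9706 = 8747/9706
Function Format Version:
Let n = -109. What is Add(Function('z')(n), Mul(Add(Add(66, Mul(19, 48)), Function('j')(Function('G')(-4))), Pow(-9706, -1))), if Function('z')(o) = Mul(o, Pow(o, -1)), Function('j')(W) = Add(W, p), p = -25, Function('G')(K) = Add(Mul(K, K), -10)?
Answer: Rational(8747, 9706) ≈ 0.90120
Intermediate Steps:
Function('G')(K) = Add(-10, Pow(K, 2)) (Function('G')(K) = Add(Pow(K, 2), -10) = Add(-10, Pow(K, 2)))
Function('j')(W) = Add(-25, W) (Function('j')(W) = Add(W, -25) = Add(-25, W))
Function('z')(o) = 1
Add(Function('z')(n), Mul(Add(Add(66, Mul(19, 48)), Function('j')(Function('G')(-4))), Pow(-9706, -1))) = Add(1, Mul(Add(Add(66, Mul(19, 48)), Add(-25, Add(-10, Pow(-4, 2)))), Pow(-9706, -1))) = Add(1, Mul(Add(Add(66, 912), Add(-25, Add(-10, 16))), Rational(-1, 9706))) = Add(1, Mul(Add(978, Add(-25, 6)), Rational(-1, 9706))) = Add(1, Mul(Add(978, -19), Rational(-1, 9706))) = Add(1, Mul(959, Rational(-1, 9706))) = Add(1, Rational(-959, 9706)) = Rational(8747, 9706)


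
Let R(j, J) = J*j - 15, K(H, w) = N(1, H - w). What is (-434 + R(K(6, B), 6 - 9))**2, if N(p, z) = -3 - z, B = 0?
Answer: 178084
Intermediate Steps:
K(H, w) = -3 + w - H (K(H, w) = -3 - (H - w) = -3 + (w - H) = -3 + w - H)
R(j, J) = -15 + J*j
(-434 + R(K(6, B), 6 - 9))**2 = (-434 + (-15 + (6 - 9)*(-3 + 0 - 1*6)))**2 = (-434 + (-15 - 3*(-3 + 0 - 6)))**2 = (-434 + (-15 - 3*(-9)))**2 = (-434 + (-15 + 27))**2 = (-434 + 12)**2 = (-422)**2 = 178084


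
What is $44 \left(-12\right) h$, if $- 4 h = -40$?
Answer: $-5280$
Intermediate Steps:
$h = 10$ ($h = \left(- \frac{1}{4}\right) \left(-40\right) = 10$)
$44 \left(-12\right) h = 44 \left(-12\right) 10 = \left(-528\right) 10 = -5280$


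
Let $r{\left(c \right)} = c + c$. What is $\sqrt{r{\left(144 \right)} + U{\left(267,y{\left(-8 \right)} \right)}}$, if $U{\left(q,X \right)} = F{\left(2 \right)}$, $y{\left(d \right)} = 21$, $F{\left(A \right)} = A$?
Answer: $\sqrt{290} \approx 17.029$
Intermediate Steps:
$r{\left(c \right)} = 2 c$
$U{\left(q,X \right)} = 2$
$\sqrt{r{\left(144 \right)} + U{\left(267,y{\left(-8 \right)} \right)}} = \sqrt{2 \cdot 144 + 2} = \sqrt{288 + 2} = \sqrt{290}$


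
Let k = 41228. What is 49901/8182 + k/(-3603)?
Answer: -157534193/29479746 ≈ -5.3438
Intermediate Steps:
49901/8182 + k/(-3603) = 49901/8182 + 41228/(-3603) = 49901*(1/8182) + 41228*(-1/3603) = 49901/8182 - 41228/3603 = -157534193/29479746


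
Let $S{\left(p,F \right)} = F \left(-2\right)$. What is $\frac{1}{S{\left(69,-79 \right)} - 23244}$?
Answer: $- \frac{1}{23086} \approx -4.3316 \cdot 10^{-5}$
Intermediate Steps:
$S{\left(p,F \right)} = - 2 F$
$\frac{1}{S{\left(69,-79 \right)} - 23244} = \frac{1}{\left(-2\right) \left(-79\right) - 23244} = \frac{1}{158 - 23244} = \frac{1}{-23086} = - \frac{1}{23086}$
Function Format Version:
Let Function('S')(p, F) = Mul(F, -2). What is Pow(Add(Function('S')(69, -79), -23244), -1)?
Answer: Rational(-1, 23086) ≈ -4.3316e-5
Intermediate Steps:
Function('S')(p, F) = Mul(-2, F)
Pow(Add(Function('S')(69, -79), -23244), -1) = Pow(Add(Mul(-2, -79), -23244), -1) = Pow(Add(158, -23244), -1) = Pow(-23086, -1) = Rational(-1, 23086)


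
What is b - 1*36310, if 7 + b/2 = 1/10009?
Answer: -363566914/10009 ≈ -36324.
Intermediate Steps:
b = -140124/10009 (b = -14 + 2/10009 = -140124/10009 ≈ -14.000)
b - 1*36310 = -140124/10009 - 1*36310 = -140124/10009 - 36310 = -363566914/10009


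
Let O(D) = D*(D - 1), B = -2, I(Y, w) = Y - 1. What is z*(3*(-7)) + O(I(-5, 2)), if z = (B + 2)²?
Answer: 42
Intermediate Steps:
I(Y, w) = -1 + Y
z = 0 (z = (-2 + 2)² = 0² = 0)
O(D) = D*(-1 + D)
z*(3*(-7)) + O(I(-5, 2)) = 0*(3*(-7)) + (-1 - 5)*(-1 + (-1 - 5)) = 0*(-21) - 6*(-1 - 6) = 0 - 6*(-7) = 0 + 42 = 42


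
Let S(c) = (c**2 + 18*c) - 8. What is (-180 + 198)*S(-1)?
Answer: -450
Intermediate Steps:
S(c) = -8 + c**2 + 18*c
(-180 + 198)*S(-1) = (-180 + 198)*(-8 + (-1)**2 + 18*(-1)) = 18*(-8 + 1 - 18) = 18*(-25) = -450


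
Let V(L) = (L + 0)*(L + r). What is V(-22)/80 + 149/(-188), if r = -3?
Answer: 2287/376 ≈ 6.0824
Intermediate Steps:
V(L) = L*(-3 + L) (V(L) = (L + 0)*(L - 3) = L*(-3 + L))
V(-22)/80 + 149/(-188) = -22*(-3 - 22)/80 + 149/(-188) = -22*(-25)*(1/80) + 149*(-1/188) = 550*(1/80) - 149/188 = 55/8 - 149/188 = 2287/376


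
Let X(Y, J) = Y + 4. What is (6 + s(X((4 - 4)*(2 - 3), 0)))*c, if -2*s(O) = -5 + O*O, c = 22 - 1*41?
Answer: -19/2 ≈ -9.5000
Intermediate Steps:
c = -19 (c = 22 - 41 = -19)
X(Y, J) = 4 + Y
s(O) = 5/2 - O²/2 (s(O) = -(-5 + O*O)/2 = -(-5 + O²)/2 = 5/2 - O²/2)
(6 + s(X((4 - 4)*(2 - 3), 0)))*c = (6 + (5/2 - (4 + (4 - 4)*(2 - 3))²/2))*(-19) = (6 + (5/2 - (4 + 0*(-1))²/2))*(-19) = (6 + (5/2 - (4 + 0)²/2))*(-19) = (6 + (5/2 - ½*4²))*(-19) = (6 + (5/2 - ½*16))*(-19) = (6 + (5/2 - 8))*(-19) = (6 - 11/2)*(-19) = (½)*(-19) = -19/2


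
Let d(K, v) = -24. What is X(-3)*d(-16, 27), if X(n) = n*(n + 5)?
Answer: 144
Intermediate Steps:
X(n) = n*(5 + n)
X(-3)*d(-16, 27) = -3*(5 - 3)*(-24) = -3*2*(-24) = -6*(-24) = 144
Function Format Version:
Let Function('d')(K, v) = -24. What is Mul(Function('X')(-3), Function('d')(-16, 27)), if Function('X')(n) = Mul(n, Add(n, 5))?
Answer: 144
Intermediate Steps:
Function('X')(n) = Mul(n, Add(5, n))
Mul(Function('X')(-3), Function('d')(-16, 27)) = Mul(Mul(-3, Add(5, -3)), -24) = Mul(Mul(-3, 2), -24) = Mul(-6, -24) = 144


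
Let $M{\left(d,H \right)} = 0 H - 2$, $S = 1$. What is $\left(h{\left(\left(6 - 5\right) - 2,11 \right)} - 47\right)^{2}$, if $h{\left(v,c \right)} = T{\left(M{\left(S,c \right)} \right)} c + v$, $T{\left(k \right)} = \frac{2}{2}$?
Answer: $1369$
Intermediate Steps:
$M{\left(d,H \right)} = -2$ ($M{\left(d,H \right)} = 0 - 2 = -2$)
$T{\left(k \right)} = 1$ ($T{\left(k \right)} = 2 \cdot \frac{1}{2} = 1$)
$h{\left(v,c \right)} = c + v$ ($h{\left(v,c \right)} = 1 c + v = c + v$)
$\left(h{\left(\left(6 - 5\right) - 2,11 \right)} - 47\right)^{2} = \left(\left(11 + \left(\left(6 - 5\right) - 2\right)\right) - 47\right)^{2} = \left(\left(11 + \left(1 - 2\right)\right) - 47\right)^{2} = \left(\left(11 - 1\right) - 47\right)^{2} = \left(10 - 47\right)^{2} = \left(-37\right)^{2} = 1369$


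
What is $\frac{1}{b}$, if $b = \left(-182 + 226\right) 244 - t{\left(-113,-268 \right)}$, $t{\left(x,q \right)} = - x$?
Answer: $\frac{1}{10623} \approx 9.4135 \cdot 10^{-5}$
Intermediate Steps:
$b = 10623$ ($b = \left(-182 + 226\right) 244 - \left(-1\right) \left(-113\right) = 44 \cdot 244 - 113 = 10736 - 113 = 10623$)
$\frac{1}{b} = \frac{1}{10623}$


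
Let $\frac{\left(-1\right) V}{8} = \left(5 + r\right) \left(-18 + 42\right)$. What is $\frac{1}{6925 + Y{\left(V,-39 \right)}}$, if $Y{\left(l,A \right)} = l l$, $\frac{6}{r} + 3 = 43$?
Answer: $\frac{25}{24616261} \approx 1.0156 \cdot 10^{-6}$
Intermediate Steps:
$r = \frac{3}{20}$ ($r = \frac{6}{-3 + 43} = \frac{6}{40} = 6 \cdot \frac{1}{40} = \frac{3}{20} \approx 0.15$)
$V = - \frac{4944}{5}$ ($V = - 8 \left(5 + \frac{3}{20}\right) \left(-18 + 42\right) = - 8 \cdot \frac{103}{20} \cdot 24 = \left(-8\right) \frac{618}{5} = - \frac{4944}{5} \approx -988.8$)
$Y{\left(l,A \right)} = l^{2}$
$\frac{1}{6925 + Y{\left(V,-39 \right)}} = \frac{1}{6925 + \left(- \frac{4944}{5}\right)^{2}} = \frac{1}{6925 + \frac{24443136}{25}} = \frac{1}{\frac{24616261}{25}} = \frac{25}{24616261}$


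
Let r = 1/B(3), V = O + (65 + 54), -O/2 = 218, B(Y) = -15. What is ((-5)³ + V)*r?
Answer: 442/15 ≈ 29.467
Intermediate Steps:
O = -436 (O = -2*218 = -436)
V = -317 (V = -436 + (65 + 54) = -436 + 119 = -317)
r = -1/15 (r = 1/(-15) = -1/15 ≈ -0.066667)
((-5)³ + V)*r = ((-5)³ - 317)*(-1/15) = (-125 - 317)*(-1/15) = -442*(-1/15) = 442/15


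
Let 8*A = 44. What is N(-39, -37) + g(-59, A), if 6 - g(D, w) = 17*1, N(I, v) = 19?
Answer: 8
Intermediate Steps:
A = 11/2 (A = (1/8)*44 = 11/2 ≈ 5.5000)
g(D, w) = -11 (g(D, w) = 6 - 17 = -11)
N(-39, -37) + g(-59, A) = 19 - 11 = 8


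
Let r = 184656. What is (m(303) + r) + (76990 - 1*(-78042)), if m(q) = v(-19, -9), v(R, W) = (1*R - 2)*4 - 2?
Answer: 339602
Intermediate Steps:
v(R, W) = -10 + 4*R (v(R, W) = (R - 2)*4 - 2 = (-2 + R)*4 - 2 = (-8 + 4*R) - 2 = -10 + 4*R)
m(q) = -86 (m(q) = -10 + 4*(-19) = -10 - 76 = -86)
(m(303) + r) + (76990 - 1*(-78042)) = (-86 + 184656) + (76990 - 1*(-78042)) = 184570 + (76990 + 78042) = 184570 + 155032 = 339602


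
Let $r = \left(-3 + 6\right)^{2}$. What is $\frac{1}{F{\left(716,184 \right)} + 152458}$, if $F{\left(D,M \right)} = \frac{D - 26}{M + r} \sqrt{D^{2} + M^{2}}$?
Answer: $\frac{2839454021}{432767383952018} - \frac{133170 \sqrt{34157}}{216383691976009} \approx 6.4474 \cdot 10^{-6}$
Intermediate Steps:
$r = 9$ ($r = 3^{2} = 9$)
$F{\left(D,M \right)} = \frac{\sqrt{D^{2} + M^{2}} \left(-26 + D\right)}{9 + M}$ ($F{\left(D,M \right)} = \frac{D - 26}{M + 9} \sqrt{D^{2} + M^{2}} = \frac{-26 + D}{9 + M} \sqrt{D^{2} + M^{2}} = \frac{\sqrt{D^{2} + M^{2}} \left(-26 + D\right)}{9 + M}$)
$\frac{1}{F{\left(716,184 \right)} + 152458} = \frac{1}{\frac{\sqrt{716^{2} + 184^{2}} \left(-26 + 716\right)}{9 + 184} + 152458} = \frac{1}{\frac{1}{193} \sqrt{512656 + 33856} \cdot 690 + 152458} = \frac{1}{\frac{1}{193} \sqrt{546512} \cdot 690 + 152458} = \frac{1}{\frac{1}{193} \cdot 4 \sqrt{34157} \cdot 690 + 152458} = \frac{1}{\frac{2760 \sqrt{34157}}{193} + 152458} = \frac{1}{152458 + \frac{2760 \sqrt{34157}}{193}}$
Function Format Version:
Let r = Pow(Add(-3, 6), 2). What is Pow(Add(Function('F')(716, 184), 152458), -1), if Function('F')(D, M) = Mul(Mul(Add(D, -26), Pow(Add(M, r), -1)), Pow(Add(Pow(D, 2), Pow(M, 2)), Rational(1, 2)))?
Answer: Add(Rational(2839454021, 432767383952018), Mul(Rational(-133170, 216383691976009), Pow(34157, Rational(1, 2)))) ≈ 6.4474e-6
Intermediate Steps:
r = 9 (r = Pow(3, 2) = 9)
Function('F')(D, M) = Mul(Pow(Add(9, M), -1), Pow(Add(Pow(D, 2), Pow(M, 2)), Rational(1, 2)), Add(-26, D)) (Function('F')(D, M) = Mul(Mul(Add(D, -26), Pow(Add(M, 9), -1)), Pow(Add(Pow(D, 2), Pow(M, 2)), Rational(1, 2))) = Mul(Mul(Add(-26, D), Pow(Add(9, M), -1)), Pow(Add(Pow(D, 2), Pow(M, 2)), Rational(1, 2))) = Mul(Mul(Pow(Add(9, M), -1), Add(-26, D)), Pow(Add(Pow(D, 2), Pow(M, 2)), Rational(1, 2))) = Mul(Pow(Add(9, M), -1), Pow(Add(Pow(D, 2), Pow(M, 2)), Rational(1, 2)), Add(-26, D)))
Pow(Add(Function('F')(716, 184), 152458), -1) = Pow(Add(Mul(Pow(Add(9, 184), -1), Pow(Add(Pow(716, 2), Pow(184, 2)), Rational(1, 2)), Add(-26, 716)), 152458), -1) = Pow(Add(Mul(Pow(193, -1), Pow(Add(512656, 33856), Rational(1, 2)), 690), 152458), -1) = Pow(Add(Mul(Rational(1, 193), Pow(546512, Rational(1, 2)), 690), 152458), -1) = Pow(Add(Mul(Rational(1, 193), Mul(4, Pow(34157, Rational(1, 2))), 690), 152458), -1) = Pow(Add(Mul(Rational(2760, 193), Pow(34157, Rational(1, 2))), 152458), -1) = Pow(Add(152458, Mul(Rational(2760, 193), Pow(34157, Rational(1, 2)))), -1)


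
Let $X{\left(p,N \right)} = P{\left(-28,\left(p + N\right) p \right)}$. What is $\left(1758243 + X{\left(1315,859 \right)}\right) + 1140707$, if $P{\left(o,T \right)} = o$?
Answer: $2898922$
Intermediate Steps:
$X{\left(p,N \right)} = -28$
$\left(1758243 + X{\left(1315,859 \right)}\right) + 1140707 = \left(1758243 - 28\right) + 1140707 = 1758215 + 1140707 = 2898922$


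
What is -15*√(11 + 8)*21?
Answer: -315*√19 ≈ -1373.1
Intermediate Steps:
-15*√(11 + 8)*21 = -15*√19*21 = -315*√19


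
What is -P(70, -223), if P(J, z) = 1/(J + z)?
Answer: 1/153 ≈ 0.0065359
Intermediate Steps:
-P(70, -223) = -1/(70 - 223) = -1/(-153) = -1*(-1/153) = 1/153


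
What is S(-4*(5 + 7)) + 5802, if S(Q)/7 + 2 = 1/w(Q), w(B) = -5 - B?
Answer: 248891/43 ≈ 5788.2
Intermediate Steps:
S(Q) = -14 + 7/(-5 - Q)
S(-4*(5 + 7)) + 5802 = 7*(-11 - (-8)*(5 + 7))/(5 - 4*(5 + 7)) + 5802 = 7*(-11 - (-8)*12)/(5 - 4*12) + 5802 = 7*(-11 - 2*(-48))/(5 - 48) + 5802 = 7*(-11 + 96)/(-43) + 5802 = 7*(-1/43)*85 + 5802 = -595/43 + 5802 = 248891/43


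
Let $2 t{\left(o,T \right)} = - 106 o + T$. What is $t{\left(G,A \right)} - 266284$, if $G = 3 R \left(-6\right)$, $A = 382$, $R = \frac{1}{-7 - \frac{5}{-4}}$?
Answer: $- \frac{6123955}{23} \approx -2.6626 \cdot 10^{5}$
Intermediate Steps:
$R = - \frac{4}{23}$ ($R = \frac{1}{-7 - - \frac{5}{4}} = \frac{1}{-7 + \frac{5}{4}} = \frac{1}{- \frac{23}{4}} = - \frac{4}{23} \approx -0.17391$)
$G = \frac{72}{23}$ ($G = 3 \left(- \frac{4}{23}\right) \left(-6\right) = \left(- \frac{12}{23}\right) \left(-6\right) = \frac{72}{23} \approx 3.1304$)
$t{\left(o,T \right)} = \frac{T}{2} - 53 o$ ($t{\left(o,T \right)} = \frac{- 106 o + T}{2} = \frac{T - 106 o}{2} = \frac{T}{2} - 53 o$)
$t{\left(G,A \right)} - 266284 = \left(\frac{1}{2} \cdot 382 - \frac{3816}{23}\right) - 266284 = \left(191 - \frac{3816}{23}\right) - 266284 = \frac{577}{23} - 266284 = - \frac{6123955}{23}$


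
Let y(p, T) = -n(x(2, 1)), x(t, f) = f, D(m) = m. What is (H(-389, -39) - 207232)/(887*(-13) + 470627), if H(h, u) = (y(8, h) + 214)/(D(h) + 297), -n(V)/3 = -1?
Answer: -6355185/14078944 ≈ -0.45140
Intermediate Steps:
n(V) = 3 (n(V) = -3*(-1) = 3)
y(p, T) = -3 (y(p, T) = -1*3 = -3)
H(h, u) = 211/(297 + h) (H(h, u) = (-3 + 214)/(h + 297) = 211/(297 + h))
(H(-389, -39) - 207232)/(887*(-13) + 470627) = (211/(297 - 389) - 207232)/(887*(-13) + 470627) = (211/(-92) - 207232)/(-11531 + 470627) = (211*(-1/92) - 207232)/459096 = (-211/92 - 207232)*(1/459096) = -19065555/92*1/459096 = -6355185/14078944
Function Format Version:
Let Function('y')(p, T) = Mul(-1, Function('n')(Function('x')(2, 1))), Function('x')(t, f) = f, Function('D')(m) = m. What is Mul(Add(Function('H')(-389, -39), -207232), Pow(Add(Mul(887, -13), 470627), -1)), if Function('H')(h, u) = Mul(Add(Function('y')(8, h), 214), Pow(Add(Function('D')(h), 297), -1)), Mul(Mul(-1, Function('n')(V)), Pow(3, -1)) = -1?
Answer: Rational(-6355185, 14078944) ≈ -0.45140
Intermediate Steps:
Function('n')(V) = 3 (Function('n')(V) = Mul(-3, -1) = 3)
Function('y')(p, T) = -3 (Function('y')(p, T) = Mul(-1, 3) = -3)
Function('H')(h, u) = Mul(211, Pow(Add(297, h), -1)) (Function('H')(h, u) = Mul(Add(-3, 214), Pow(Add(h, 297), -1)) = Mul(211, Pow(Add(297, h), -1)))
Mul(Add(Function('H')(-389, -39), -207232), Pow(Add(Mul(887, -13), 470627), -1)) = Mul(Add(Mul(211, Pow(Add(297, -389), -1)), -207232), Pow(Add(Mul(887, -13), 470627), -1)) = Mul(Add(Mul(211, Pow(-92, -1)), -207232), Pow(Add(-11531, 470627), -1)) = Mul(Add(Mul(211, Rational(-1, 92)), -207232), Pow(459096, -1)) = Mul(Add(Rational(-211, 92), -207232), Rational(1, 459096)) = Mul(Rational(-19065555, 92), Rational(1, 459096)) = Rational(-6355185, 14078944)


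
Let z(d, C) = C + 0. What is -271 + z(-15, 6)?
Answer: -265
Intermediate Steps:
z(d, C) = C
-271 + z(-15, 6) = -271 + 6 = -265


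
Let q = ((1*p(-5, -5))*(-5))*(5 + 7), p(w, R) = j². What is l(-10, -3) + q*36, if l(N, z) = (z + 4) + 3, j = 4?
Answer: -34556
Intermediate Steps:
p(w, R) = 16 (p(w, R) = 4² = 16)
l(N, z) = 7 + z (l(N, z) = (4 + z) + 3 = 7 + z)
q = -960 (q = ((1*16)*(-5))*(5 + 7) = (16*(-5))*12 = -80*12 = -960)
l(-10, -3) + q*36 = (7 - 3) - 960*36 = 4 - 34560 = -34556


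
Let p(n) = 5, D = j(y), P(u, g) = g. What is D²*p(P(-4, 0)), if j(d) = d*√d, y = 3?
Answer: 135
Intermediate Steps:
j(d) = d^(3/2)
D = 3*√3 (D = 3^(3/2) = 3*√3 ≈ 5.1962)
D²*p(P(-4, 0)) = (3*√3)²*5 = 27*5 = 135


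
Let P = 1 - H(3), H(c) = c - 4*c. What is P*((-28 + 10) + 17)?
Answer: -10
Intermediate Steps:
H(c) = -3*c
P = 10 (P = 1 - (-3)*3 = 1 - 1*(-9) = 1 + 9 = 10)
P*((-28 + 10) + 17) = 10*((-28 + 10) + 17) = 10*(-18 + 17) = 10*(-1) = -10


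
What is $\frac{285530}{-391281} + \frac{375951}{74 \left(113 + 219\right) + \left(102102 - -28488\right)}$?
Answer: $\frac{102800219491}{60710377398} \approx 1.6933$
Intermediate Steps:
$\frac{285530}{-391281} + \frac{375951}{74 \left(113 + 219\right) + \left(102102 - -28488\right)} = 285530 \left(- \frac{1}{391281}\right) + \frac{375951}{74 \cdot 332 + \left(102102 + 28488\right)} = - \frac{285530}{391281} + \frac{375951}{24568 + 130590} = - \frac{285530}{391281} + \frac{375951}{155158} = \frac{102800219491}{60710377398}$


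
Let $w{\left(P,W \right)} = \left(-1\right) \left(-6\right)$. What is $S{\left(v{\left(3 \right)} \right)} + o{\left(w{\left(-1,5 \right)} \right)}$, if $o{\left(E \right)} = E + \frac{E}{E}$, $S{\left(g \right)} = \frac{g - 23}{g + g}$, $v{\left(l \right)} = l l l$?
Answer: $\frac{191}{27} \approx 7.0741$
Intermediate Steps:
$w{\left(P,W \right)} = 6$
$v{\left(l \right)} = l^{3}$ ($v{\left(l \right)} = l^{2} l = l^{3}$)
$S{\left(g \right)} = \frac{-23 + g}{2 g}$
$o{\left(E \right)} = 1 + E$ ($o{\left(E \right)} = E + 1 = 1 + E$)
$S{\left(v{\left(3 \right)} \right)} + o{\left(w{\left(-1,5 \right)} \right)} = \frac{-23 + 3^{3}}{2 \cdot 3^{3}} + \left(1 + 6\right) = \frac{-23 + 27}{2 \cdot 27} + 7 = \frac{1}{2} \cdot \frac{1}{27} \cdot 4 + 7 = \frac{2}{27} + 7 = \frac{191}{27}$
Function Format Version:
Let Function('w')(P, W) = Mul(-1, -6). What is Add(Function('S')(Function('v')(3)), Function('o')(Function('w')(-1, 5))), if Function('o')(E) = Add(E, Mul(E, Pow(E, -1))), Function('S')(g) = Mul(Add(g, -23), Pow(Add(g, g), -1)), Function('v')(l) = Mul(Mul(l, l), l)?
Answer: Rational(191, 27) ≈ 7.0741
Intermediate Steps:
Function('w')(P, W) = 6
Function('v')(l) = Pow(l, 3) (Function('v')(l) = Mul(Pow(l, 2), l) = Pow(l, 3))
Function('S')(g) = Mul(Rational(1, 2), Pow(g, -1), Add(-23, g)) (Function('S')(g) = Mul(Add(-23, g), Pow(Mul(2, g), -1)) = Mul(Add(-23, g), Mul(Rational(1, 2), Pow(g, -1))) = Mul(Rational(1, 2), Pow(g, -1), Add(-23, g)))
Function('o')(E) = Add(1, E) (Function('o')(E) = Add(E, 1) = Add(1, E))
Add(Function('S')(Function('v')(3)), Function('o')(Function('w')(-1, 5))) = Add(Mul(Rational(1, 2), Pow(Pow(3, 3), -1), Add(-23, Pow(3, 3))), Add(1, 6)) = Add(Mul(Rational(1, 2), Pow(27, -1), Add(-23, 27)), 7) = Add(Mul(Rational(1, 2), Rational(1, 27), 4), 7) = Add(Rational(2, 27), 7) = Rational(191, 27)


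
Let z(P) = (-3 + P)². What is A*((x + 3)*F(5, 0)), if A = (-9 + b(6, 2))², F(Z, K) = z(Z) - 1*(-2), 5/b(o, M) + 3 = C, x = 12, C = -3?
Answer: 17405/2 ≈ 8702.5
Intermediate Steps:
b(o, M) = -⅚ (b(o, M) = 5/(-3 - 3) = 5/(-6) = 5*(-⅙) = -⅚)
F(Z, K) = 2 + (-3 + Z)² (F(Z, K) = (-3 + Z)² - 1*(-2) = (-3 + Z)² + 2 = 2 + (-3 + Z)²)
A = 3481/36 (A = (-9 - ⅚)² = (-59/6)² = 3481/36 ≈ 96.694)
A*((x + 3)*F(5, 0)) = 3481*((12 + 3)*(2 + (-3 + 5)²))/36 = 3481*(15*(2 + 2²))/36 = 3481*(15*(2 + 4))/36 = 3481*(15*6)/36 = (3481/36)*90 = 17405/2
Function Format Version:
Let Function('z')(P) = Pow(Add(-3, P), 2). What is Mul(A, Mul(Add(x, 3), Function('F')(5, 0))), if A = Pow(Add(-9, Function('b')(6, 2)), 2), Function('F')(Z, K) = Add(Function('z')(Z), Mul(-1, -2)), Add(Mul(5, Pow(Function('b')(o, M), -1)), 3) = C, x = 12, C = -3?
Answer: Rational(17405, 2) ≈ 8702.5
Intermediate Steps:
Function('b')(o, M) = Rational(-5, 6) (Function('b')(o, M) = Mul(5, Pow(Add(-3, -3), -1)) = Mul(5, Pow(-6, -1)) = Mul(5, Rational(-1, 6)) = Rational(-5, 6))
Function('F')(Z, K) = Add(2, Pow(Add(-3, Z), 2)) (Function('F')(Z, K) = Add(Pow(Add(-3, Z), 2), Mul(-1, -2)) = Add(Pow(Add(-3, Z), 2), 2) = Add(2, Pow(Add(-3, Z), 2)))
A = Rational(3481, 36) (A = Pow(Add(-9, Rational(-5, 6)), 2) = Pow(Rational(-59, 6), 2) = Rational(3481, 36) ≈ 96.694)
Mul(A, Mul(Add(x, 3), Function('F')(5, 0))) = Mul(Rational(3481, 36), Mul(Add(12, 3), Add(2, Pow(Add(-3, 5), 2)))) = Mul(Rational(3481, 36), Mul(15, Add(2, Pow(2, 2)))) = Mul(Rational(3481, 36), Mul(15, Add(2, 4))) = Mul(Rational(3481, 36), Mul(15, 6)) = Mul(Rational(3481, 36), 90) = Rational(17405, 2)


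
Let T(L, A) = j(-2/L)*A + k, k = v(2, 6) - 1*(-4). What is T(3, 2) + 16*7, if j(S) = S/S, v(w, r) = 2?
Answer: 120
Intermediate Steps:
j(S) = 1
k = 6 (k = 2 - 1*(-4) = 2 + 4 = 6)
T(L, A) = 6 + A (T(L, A) = 1*A + 6 = A + 6 = 6 + A)
T(3, 2) + 16*7 = (6 + 2) + 16*7 = 8 + 112 = 120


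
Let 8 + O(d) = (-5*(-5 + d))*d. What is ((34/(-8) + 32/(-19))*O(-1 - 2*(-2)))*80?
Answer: -198440/19 ≈ -10444.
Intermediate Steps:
O(d) = -8 + d*(25 - 5*d) (O(d) = -8 + (-5*(-5 + d))*d = -8 + (25 - 5*d)*d = -8 + d*(25 - 5*d))
((34/(-8) + 32/(-19))*O(-1 - 2*(-2)))*80 = ((34/(-8) + 32/(-19))*(-8 - 5*(-1 - 2*(-2))² + 25*(-1 - 2*(-2))))*80 = ((34*(-⅛) + 32*(-1/19))*(-8 - 5*(-1 + 4)² + 25*(-1 + 4)))*80 = ((-17/4 - 32/19)*(-8 - 5*3² + 25*3))*80 = -451*(-8 - 5*9 + 75)/76*80 = -451*(-8 - 45 + 75)/76*80 = -451/76*22*80 = -4961/38*80 = -198440/19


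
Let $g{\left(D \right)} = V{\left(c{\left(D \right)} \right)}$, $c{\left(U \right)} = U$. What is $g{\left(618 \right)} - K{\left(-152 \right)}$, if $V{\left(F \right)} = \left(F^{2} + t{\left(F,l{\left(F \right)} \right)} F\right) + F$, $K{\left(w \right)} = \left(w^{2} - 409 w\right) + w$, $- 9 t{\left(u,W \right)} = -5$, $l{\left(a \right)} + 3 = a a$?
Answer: $\frac{893296}{3} \approx 2.9777 \cdot 10^{5}$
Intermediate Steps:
$l{\left(a \right)} = -3 + a^{2}$ ($l{\left(a \right)} = -3 + a a = -3 + a^{2}$)
$t{\left(u,W \right)} = \frac{5}{9}$ ($t{\left(u,W \right)} = \left(- \frac{1}{9}\right) \left(-5\right) = \frac{5}{9}$)
$K{\left(w \right)} = w^{2} - 408 w$
$V{\left(F \right)} = F^{2} + \frac{14 F}{9}$ ($V{\left(F \right)} = \left(F^{2} + \frac{5 F}{9}\right) + F = F^{2} + \frac{14 F}{9}$)
$g{\left(D \right)} = \frac{D \left(14 + 9 D\right)}{9}$
$g{\left(618 \right)} - K{\left(-152 \right)} = \frac{1}{9} \cdot 618 \left(14 + 9 \cdot 618\right) - - 152 \left(-408 - 152\right) = \frac{1}{9} \cdot 618 \left(14 + 5562\right) - \left(-152\right) \left(-560\right) = \frac{1}{9} \cdot 618 \cdot 5576 - 85120 = \frac{1148656}{3} - 85120 = \frac{893296}{3}$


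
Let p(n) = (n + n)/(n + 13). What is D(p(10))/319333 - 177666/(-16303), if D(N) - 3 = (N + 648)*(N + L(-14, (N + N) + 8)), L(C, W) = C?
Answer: 4277022820697/393431348653 ≈ 10.871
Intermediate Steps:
p(n) = 2*n/(13 + n) (p(n) = (2*n)/(13 + n) = 2*n/(13 + n))
D(N) = 3 + (-14 + N)*(648 + N) (D(N) = 3 + (N + 648)*(N - 14) = 3 + (648 + N)*(-14 + N) = 3 + (-14 + N)*(648 + N))
D(p(10))/319333 - 177666/(-16303) = (-9069 + (2*10/(13 + 10))² + 634*(2*10/(13 + 10)))/319333 - 177666/(-16303) = (-9069 + (2*10/23)² + 634*(2*10/23))*(1/319333) - 177666*(-1/16303) = (-9069 + (2*10*(1/23))² + 634*(2*10*(1/23)))*(1/319333) + 177666/16303 = (-9069 + (20/23)² + 634*(20/23))*(1/319333) + 177666/16303 = (-9069 + 400/529 + 12680/23)*(1/319333) + 177666/16303 = -4505461/529*1/319333 + 177666/16303 = -4505461/168927157 + 177666/16303 = 4277022820697/393431348653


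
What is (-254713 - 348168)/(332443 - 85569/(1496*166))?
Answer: -13610641456/7505225389 ≈ -1.8135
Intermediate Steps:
(-254713 - 348168)/(332443 - 85569/(1496*166)) = -602881/(332443 - 85569/248336) = -602881/(332443 - 85569*1/248336) = -602881/(332443 - 7779/22576) = -602881/7505225389/22576 = -602881*22576/7505225389 = -13610641456/7505225389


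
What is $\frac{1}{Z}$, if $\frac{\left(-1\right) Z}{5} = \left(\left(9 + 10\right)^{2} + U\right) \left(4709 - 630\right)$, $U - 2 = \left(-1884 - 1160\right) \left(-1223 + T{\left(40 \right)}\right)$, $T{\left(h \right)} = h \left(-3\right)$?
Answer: $- \frac{1}{83384039725} \approx -1.1993 \cdot 10^{-11}$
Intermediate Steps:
$T{\left(h \right)} = - 3 h$
$U = 4088094$ ($U = 2 + \left(-1884 - 1160\right) \left(-1223 - 120\right) = 2 - 3044 \left(-1223 - 120\right) = 2 - -4088092 = 2 + 4088092 = 4088094$)
$Z = -83384039725$ ($Z = - 5 \left(\left(9 + 10\right)^{2} + 4088094\right) \left(4709 - 630\right) = - 5 \left(19^{2} + 4088094\right) 4079 = - 5 \left(361 + 4088094\right) 4079 = - 5 \cdot 4088455 \cdot 4079 = \left(-5\right) 16676807945 = -83384039725$)
$\frac{1}{Z} = \frac{1}{-83384039725} = - \frac{1}{83384039725}$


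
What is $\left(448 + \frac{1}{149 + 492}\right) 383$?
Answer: $\frac{109985727}{641} \approx 1.7158 \cdot 10^{5}$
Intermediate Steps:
$\left(448 + \frac{1}{149 + 492}\right) 383 = \left(448 + \frac{1}{641}\right) 383 = \frac{287169}{641} \cdot 383 = \frac{109985727}{641}$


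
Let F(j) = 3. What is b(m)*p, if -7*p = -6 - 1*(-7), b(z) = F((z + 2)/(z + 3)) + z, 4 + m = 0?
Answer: 1/7 ≈ 0.14286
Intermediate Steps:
m = -4 (m = -4 + 0 = -4)
b(z) = 3 + z
p = -1/7 (p = -(-6 - 1*(-7))/7 = -(-6 + 7)/7 = -1/7*1 = -1/7 ≈ -0.14286)
b(m)*p = (3 - 4)*(-1/7) = -1*(-1/7) = 1/7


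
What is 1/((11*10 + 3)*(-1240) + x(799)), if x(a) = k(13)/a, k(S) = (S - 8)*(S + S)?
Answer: -799/111955750 ≈ -7.1367e-6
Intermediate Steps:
k(S) = 2*S*(-8 + S) (k(S) = (-8 + S)*(2*S) = 2*S*(-8 + S))
x(a) = 130/a (x(a) = (2*13*(-8 + 13))/a = (2*13*5)/a = 130/a)
1/((11*10 + 3)*(-1240) + x(799)) = 1/((11*10 + 3)*(-1240) + 130/799) = 1/((110 + 3)*(-1240) + 130*(1/799)) = 1/(113*(-1240) + 130/799) = 1/(-140120 + 130/799) = 1/(-111955750/799) = -799/111955750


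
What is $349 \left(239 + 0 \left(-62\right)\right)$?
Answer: $83411$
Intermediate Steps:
$349 \left(239 + 0 \left(-62\right)\right) = 349 \left(239 + 0\right) = 349 \cdot 239 = 83411$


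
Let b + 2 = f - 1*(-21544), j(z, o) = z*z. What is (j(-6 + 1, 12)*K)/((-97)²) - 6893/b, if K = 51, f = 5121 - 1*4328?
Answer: -36379112/210150015 ≈ -0.17311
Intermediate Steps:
j(z, o) = z²
f = 793 (f = 5121 - 4328 = 793)
b = 22335 (b = -2 + (793 - 1*(-21544)) = -2 + (793 + 21544) = -2 + 22337 = 22335)
(j(-6 + 1, 12)*K)/((-97)²) - 6893/b = ((-6 + 1)²*51)/((-97)²) - 6893/22335 = ((-5)²*51)/9409 - 6893*1/22335 = (25*51)*(1/9409) - 6893/22335 = 1275*(1/9409) - 6893/22335 = 1275/9409 - 6893/22335 = -36379112/210150015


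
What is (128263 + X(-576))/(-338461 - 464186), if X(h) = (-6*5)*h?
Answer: -145543/802647 ≈ -0.18133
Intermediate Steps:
X(h) = -30*h
(128263 + X(-576))/(-338461 - 464186) = (128263 - 30*(-576))/(-338461 - 464186) = (128263 + 17280)/(-802647) = 145543*(-1/802647) = -145543/802647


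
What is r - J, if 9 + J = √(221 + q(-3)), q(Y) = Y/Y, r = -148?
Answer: -139 - √222 ≈ -153.90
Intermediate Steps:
q(Y) = 1
J = -9 + √222 (J = -9 + √(221 + 1) = -9 + √222 ≈ 5.8997)
r - J = -148 - (-9 + √222) = -148 + (9 - √222) = -139 - √222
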